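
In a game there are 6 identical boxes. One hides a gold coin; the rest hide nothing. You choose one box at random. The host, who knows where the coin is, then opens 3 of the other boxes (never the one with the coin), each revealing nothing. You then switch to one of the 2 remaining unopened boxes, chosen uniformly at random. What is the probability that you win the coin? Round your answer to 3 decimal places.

Your original box holds the coin with probability 1/6, so the other 5 collectively hold it with probability 5/6.
The host can always find 3 empty boxes to open, so the reveals don't change that 5/6; it is now spread over the 2 remaining unopened boxes.
P(win by switching) = (5/6) · (1/2) = 5/12 ≈ 0.417.

0.417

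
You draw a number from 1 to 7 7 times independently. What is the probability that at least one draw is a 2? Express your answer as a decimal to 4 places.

P(no draw is a 2) = (6/7)^7 ≈ 0.3399.
P(at least one) = 1 − 0.3399 = 0.6601.

0.6601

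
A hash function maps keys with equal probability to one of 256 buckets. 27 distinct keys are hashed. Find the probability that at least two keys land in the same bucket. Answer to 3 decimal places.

It's easier to compute the probability that all 27 are distinct.
P(all distinct) = 256/256 · 255/256 · ··· · 230/256 ≈ 0.241.
So the probability of at least one match is 1 − 0.241 = 0.759.

0.759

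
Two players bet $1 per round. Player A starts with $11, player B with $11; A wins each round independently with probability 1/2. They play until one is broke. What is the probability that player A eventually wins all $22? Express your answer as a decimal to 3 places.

With a fair step, P(i) = ½P(i−1) + ½P(i+1) with P(0)=0, P(22)=1 has the linear solution P(i) = i/22.
P(11) = 11/22 = 1/2 ≈ 0.500.

0.500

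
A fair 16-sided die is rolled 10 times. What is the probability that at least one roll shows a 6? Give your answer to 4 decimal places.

P(no roll shows a 6) = (15/16)^10 ≈ 0.5245.
P(at least one) = 1 − 0.5245 = 0.4755.

0.4755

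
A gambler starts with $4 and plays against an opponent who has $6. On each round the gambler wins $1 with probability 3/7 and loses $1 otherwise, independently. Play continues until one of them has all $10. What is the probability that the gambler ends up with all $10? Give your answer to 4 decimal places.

0.1289

Let r = q/p = (4/7)/(3/7) = 4/3. The recurrence P(i) = p·P(i+1) + q·P(i−1) with P(0)=0, P(10)=1 gives P(i) = (1 − r^i)/(1 − r^10).
P(4) = (1 − (4/3)^4) / (1 − (4/3)^10) = 18225/141361 ≈ 0.1289.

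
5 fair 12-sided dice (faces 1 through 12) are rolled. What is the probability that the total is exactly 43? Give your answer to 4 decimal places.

There are 12^5 = 248832 equally likely outcomes.
The number of ordered 5-tuples from {1,…,12} summing to 43 is 5355.
P(sum = 43) = 5355/248832 = 595/27648 ≈ 0.0215.

0.0215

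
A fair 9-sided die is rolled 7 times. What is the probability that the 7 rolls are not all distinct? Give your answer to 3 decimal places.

P(all 7 different) = 9/9 · 8/9 · ··· · 3/9 ≈ 0.038.
P(at least two equal) = 1 − 0.038 = 0.962.

0.962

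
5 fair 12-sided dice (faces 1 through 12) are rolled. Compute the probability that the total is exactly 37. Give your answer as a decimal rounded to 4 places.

0.0431

There are 12^5 = 248832 equally likely outcomes.
The number of ordered 5-tuples from {1,…,12} summing to 37 is 10725.
P(sum = 37) = 10725/248832 = 3575/82944 ≈ 0.0431.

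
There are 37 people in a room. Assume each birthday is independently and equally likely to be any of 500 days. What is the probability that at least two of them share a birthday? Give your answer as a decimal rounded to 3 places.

It's easier to compute the probability that all 37 are distinct.
P(all distinct) = 500/500 · 499/500 · ··· · 464/500 ≈ 0.255.
So the probability of at least one match is 1 − 0.255 = 0.745.

0.745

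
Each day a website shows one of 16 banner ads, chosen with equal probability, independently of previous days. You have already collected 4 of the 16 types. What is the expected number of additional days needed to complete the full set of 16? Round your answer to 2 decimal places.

49.65

Starting from 4 distinct types, each trial gives a new one with probability (16−i)/16 when i types are held, so the wait for the next new type is 16/(16−i).
E = 16/12 + 16/11 + 16/10 + 16/9 + 16/8 + 16/7 + 16/6 + 16/5 + 16/4 + 16/3 + 16/2 + 16/1 = 172042/3465 ≈ 49.65.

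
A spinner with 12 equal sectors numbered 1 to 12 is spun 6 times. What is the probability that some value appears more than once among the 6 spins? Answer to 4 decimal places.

P(all 6 different) = 12/12 · 11/12 · ··· · 7/12 ≈ 0.2228.
P(at least two equal) = 1 − 0.2228 = 0.7772.

0.7772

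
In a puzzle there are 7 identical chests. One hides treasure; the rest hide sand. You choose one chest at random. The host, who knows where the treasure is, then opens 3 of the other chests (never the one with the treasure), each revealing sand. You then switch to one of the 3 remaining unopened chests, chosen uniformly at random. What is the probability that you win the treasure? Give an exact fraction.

2/7

Your original chest holds the treasure with probability 1/7, so the other 6 collectively hold it with probability 6/7.
The host can always find 3 empty chests to open, so the reveals don't change that 6/7; it is now spread over the 3 remaining unopened chests.
P(win by switching) = (6/7) · (1/3) = 2/7.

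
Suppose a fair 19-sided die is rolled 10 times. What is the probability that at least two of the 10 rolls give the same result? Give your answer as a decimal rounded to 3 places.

0.945

P(all 10 different) = 19/19 · 18/19 · ··· · 10/19 ≈ 0.055.
P(at least two equal) = 1 − 0.055 = 0.945.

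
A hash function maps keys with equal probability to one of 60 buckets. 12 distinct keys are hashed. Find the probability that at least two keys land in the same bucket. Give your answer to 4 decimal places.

It's easier to compute the probability that all 12 are distinct.
P(all distinct) = 60/60 · 59/60 · ··· · 49/60 ≈ 0.3079.
So the probability of at least one match is 1 − 0.3079 = 0.6921.

0.6921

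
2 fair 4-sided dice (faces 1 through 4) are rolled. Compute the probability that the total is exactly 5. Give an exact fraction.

1/4

There are 4^2 = 16 equally likely outcomes.
The number of ordered 2-tuples from {1,…,4} summing to 5 is 4.
P(sum = 5) = 4/16 = 1/4.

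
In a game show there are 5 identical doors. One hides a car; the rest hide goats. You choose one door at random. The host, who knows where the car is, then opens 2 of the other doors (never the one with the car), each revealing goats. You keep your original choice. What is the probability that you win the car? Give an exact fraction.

1/5

The host can always open 2 empty doors regardless of your choice, so the reveals give no information about your original door.
P(win by staying) = 1/5.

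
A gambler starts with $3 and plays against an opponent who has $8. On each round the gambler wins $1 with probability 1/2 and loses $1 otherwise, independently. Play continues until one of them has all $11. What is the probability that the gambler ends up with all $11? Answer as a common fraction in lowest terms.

3/11

With a fair step, P(i) = ½P(i−1) + ½P(i+1) with P(0)=0, P(11)=1 has the linear solution P(i) = i/11.
P(3) = 3/11.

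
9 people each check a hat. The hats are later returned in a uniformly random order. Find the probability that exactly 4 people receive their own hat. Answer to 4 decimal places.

0.0153

Choose which 4 of the 9 are fixed: C(9,4) = 126 ways.
The remaining 5 must have no fixed point: D(5) = 44.
P = 126·44/362880 = 11/720 ≈ 0.0153.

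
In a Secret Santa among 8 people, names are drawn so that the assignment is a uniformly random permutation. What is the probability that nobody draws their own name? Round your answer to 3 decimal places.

0.368

This is the derangement probability: permutations of 8 with no fixed point.
D(8) = 8! · (1 − 1/1! + 1/2! − ··· + (−1)^8/8!) = 14833.
P = 14833/40320 = 2119/5760 ≈ 0.368.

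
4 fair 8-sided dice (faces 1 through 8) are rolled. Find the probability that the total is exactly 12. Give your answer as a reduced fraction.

There are 8^4 = 4096 equally likely outcomes.
The number of ordered 4-tuples from {1,…,8} summing to 12 is 161.
P(sum = 12) = 161/4096.

161/4096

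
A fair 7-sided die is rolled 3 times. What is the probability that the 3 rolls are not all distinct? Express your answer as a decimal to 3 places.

P(all 3 different) = 7/7 · 6/7 · ··· · 5/7 ≈ 0.612.
P(at least two equal) = 1 − 0.612 = 0.388.

0.388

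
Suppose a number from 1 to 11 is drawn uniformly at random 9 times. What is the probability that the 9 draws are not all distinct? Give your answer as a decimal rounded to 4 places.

P(all 9 different) = 11/11 · 10/11 · ··· · 3/11 ≈ 0.0085.
P(at least two equal) = 1 − 0.0085 = 0.9915.

0.9915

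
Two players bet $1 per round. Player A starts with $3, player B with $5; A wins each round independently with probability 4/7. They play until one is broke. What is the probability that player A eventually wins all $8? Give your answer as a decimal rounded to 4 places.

0.6424

Let r = q/p = (3/7)/(4/7) = 3/4. The recurrence P(i) = p·P(i+1) + q·P(i−1) with P(0)=0, P(8)=1 gives P(i) = (1 − r^i)/(1 − r^8).
P(3) = (1 − (3/4)^3) / (1 − (3/4)^8) = 37888/58975 ≈ 0.6424.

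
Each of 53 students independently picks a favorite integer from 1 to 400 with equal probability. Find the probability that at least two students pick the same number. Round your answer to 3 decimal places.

It's easier to compute the probability that all 53 are distinct.
P(all distinct) = 400/400 · 399/400 · ··· · 348/400 ≈ 0.027.
So the probability of at least one match is 1 − 0.027 = 0.973.

0.973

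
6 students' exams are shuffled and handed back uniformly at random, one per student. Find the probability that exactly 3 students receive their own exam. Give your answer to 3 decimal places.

0.056

Choose which 3 of the 6 are fixed: C(6,3) = 20 ways.
The remaining 3 must have no fixed point: D(3) = 2.
P = 20·2/720 = 1/18 ≈ 0.056.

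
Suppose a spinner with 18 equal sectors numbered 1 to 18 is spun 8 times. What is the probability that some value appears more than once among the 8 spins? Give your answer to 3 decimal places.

P(all 8 different) = 18/18 · 17/18 · ··· · 11/18 ≈ 0.160.
P(at least two equal) = 1 − 0.160 = 0.840.

0.840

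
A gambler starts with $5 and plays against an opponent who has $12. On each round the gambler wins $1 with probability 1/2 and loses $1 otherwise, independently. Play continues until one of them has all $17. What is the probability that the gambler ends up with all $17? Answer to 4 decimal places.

0.2941

With a fair step, P(i) = ½P(i−1) + ½P(i+1) with P(0)=0, P(17)=1 has the linear solution P(i) = i/17.
P(5) = 5/17 ≈ 0.2941.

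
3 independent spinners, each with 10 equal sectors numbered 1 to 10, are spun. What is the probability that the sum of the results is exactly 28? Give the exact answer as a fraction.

There are 10^3 = 1000 equally likely outcomes.
The number of ordered 3-tuples from {1,…,10} summing to 28 is 6.
P(sum = 28) = 6/1000 = 3/500.

3/500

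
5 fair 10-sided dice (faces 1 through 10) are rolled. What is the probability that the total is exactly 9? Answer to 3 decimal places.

0.001

There are 10^5 = 100000 equally likely outcomes.
The number of ordered 5-tuples from {1,…,10} summing to 9 is 70.
P(sum = 9) = 70/100000 = 7/10000 ≈ 0.001.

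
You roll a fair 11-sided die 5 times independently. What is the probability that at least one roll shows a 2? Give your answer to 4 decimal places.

0.3791

P(no roll shows a 2) = (10/11)^5 ≈ 0.6209.
P(at least one) = 1 − 0.6209 = 0.3791.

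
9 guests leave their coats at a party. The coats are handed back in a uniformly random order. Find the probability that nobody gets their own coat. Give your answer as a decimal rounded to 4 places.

0.3679

This is the derangement probability: permutations of 9 with no fixed point.
D(9) = 9! · (1 − 1/1! + 1/2! − ··· + (−1)^9/9!) = 133496.
P = 133496/362880 = 16687/45360 ≈ 0.3679.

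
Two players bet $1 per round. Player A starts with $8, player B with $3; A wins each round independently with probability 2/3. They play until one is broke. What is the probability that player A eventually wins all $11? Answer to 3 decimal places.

0.997

Let r = q/p = (1/3)/(2/3) = 1/2. The recurrence P(i) = p·P(i+1) + q·P(i−1) with P(0)=0, P(11)=1 gives P(i) = (1 − r^i)/(1 − r^11).
P(8) = (1 − (1/2)^8) / (1 − (1/2)^11) = 2040/2047 ≈ 0.997.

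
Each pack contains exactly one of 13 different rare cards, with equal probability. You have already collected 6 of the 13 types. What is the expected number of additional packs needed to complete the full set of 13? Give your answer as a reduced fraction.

4719/140

Starting from 6 distinct types, each trial gives a new one with probability (13−i)/13 when i types are held, so the wait for the next new type is 13/(13−i).
E = 13/7 + 13/6 + 13/5 + 13/4 + 13/3 + 13/2 + 13/1 = 4719/140.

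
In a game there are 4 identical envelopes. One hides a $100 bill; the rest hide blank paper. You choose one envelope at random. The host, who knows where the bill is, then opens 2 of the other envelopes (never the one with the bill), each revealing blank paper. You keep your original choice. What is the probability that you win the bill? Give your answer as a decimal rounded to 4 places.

The host can always open 2 empty envelopes regardless of your choice, so the reveals give no information about your original envelope.
P(win by staying) = 1/4 ≈ 0.2500.

0.2500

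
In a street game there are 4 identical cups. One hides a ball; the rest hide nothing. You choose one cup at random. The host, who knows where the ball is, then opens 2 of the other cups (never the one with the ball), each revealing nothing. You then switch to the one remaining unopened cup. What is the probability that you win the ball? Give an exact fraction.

3/4

Your original cup holds the ball with probability 1/4, so the other 3 collectively hold it with probability 3/4.
The host can always find 2 empty cups to open, so the reveals don't change that 3/4; it is now spread over the 1 remaining unopened cup.
P(win by switching) = (3/4) · (1/1) = 3/4.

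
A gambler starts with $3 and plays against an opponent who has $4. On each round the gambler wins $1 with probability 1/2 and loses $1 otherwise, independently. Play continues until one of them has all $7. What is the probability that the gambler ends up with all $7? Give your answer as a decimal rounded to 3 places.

0.429

With a fair step, P(i) = ½P(i−1) + ½P(i+1) with P(0)=0, P(7)=1 has the linear solution P(i) = i/7.
P(3) = 3/7 ≈ 0.429.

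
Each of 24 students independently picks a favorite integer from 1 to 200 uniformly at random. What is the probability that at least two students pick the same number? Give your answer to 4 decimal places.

0.7625

It's easier to compute the probability that all 24 are distinct.
P(all distinct) = 200/200 · 199/200 · ··· · 177/200 ≈ 0.2375.
So the probability of at least one match is 1 − 0.2375 = 0.7625.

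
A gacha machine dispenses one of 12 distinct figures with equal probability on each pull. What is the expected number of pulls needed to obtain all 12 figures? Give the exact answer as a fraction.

After i distinct types are collected, each trial gives a new one with probability (12−i)/12, so the expected wait for the next new type is 12/(12−i).
E = 12/12 + 12/11 + 12/10 + 12/9 + 12/8 + 12/7 + 12/6 + 12/5 + 12/4 + 12/3 + 12/2 + 12/1 = 86021/2310.

86021/2310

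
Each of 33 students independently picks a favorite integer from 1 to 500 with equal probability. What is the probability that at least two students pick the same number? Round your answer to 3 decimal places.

0.660

It's easier to compute the probability that all 33 are distinct.
P(all distinct) = 500/500 · 499/500 · ··· · 468/500 ≈ 0.340.
So the probability of at least one match is 1 − 0.340 = 0.660.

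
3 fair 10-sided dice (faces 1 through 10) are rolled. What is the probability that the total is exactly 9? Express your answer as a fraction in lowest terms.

There are 10^3 = 1000 equally likely outcomes.
The number of ordered 3-tuples from {1,…,10} summing to 9 is 28.
P(sum = 9) = 28/1000 = 7/250.

7/250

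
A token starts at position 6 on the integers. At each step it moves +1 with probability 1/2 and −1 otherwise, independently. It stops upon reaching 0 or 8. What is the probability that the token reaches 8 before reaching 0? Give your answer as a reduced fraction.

3/4

With a fair step, P(i) = ½P(i−1) + ½P(i+1) with P(0)=0, P(8)=1 has the linear solution P(i) = i/8.
P(6) = 6/8 = 3/4.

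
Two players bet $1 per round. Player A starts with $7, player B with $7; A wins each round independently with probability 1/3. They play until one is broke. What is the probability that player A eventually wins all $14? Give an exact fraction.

Let r = q/p = (2/3)/(1/3) = 2. The recurrence P(i) = p·P(i+1) + q·P(i−1) with P(0)=0, P(14)=1 gives P(i) = (1 − r^i)/(1 − r^14).
P(7) = (1 − (2)^7) / (1 − (2)^14) = 1/129.

1/129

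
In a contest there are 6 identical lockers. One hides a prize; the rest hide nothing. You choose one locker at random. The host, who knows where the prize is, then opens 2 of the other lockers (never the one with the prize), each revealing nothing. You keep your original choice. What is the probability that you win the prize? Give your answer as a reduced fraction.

1/6

The host can always open 2 empty lockers regardless of your choice, so the reveals give no information about your original locker.
P(win by staying) = 1/6.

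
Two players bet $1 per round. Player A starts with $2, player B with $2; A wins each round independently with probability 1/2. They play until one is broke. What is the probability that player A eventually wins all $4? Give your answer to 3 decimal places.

With a fair step, P(i) = ½P(i−1) + ½P(i+1) with P(0)=0, P(4)=1 has the linear solution P(i) = i/4.
P(2) = 2/4 = 1/2 ≈ 0.500.

0.500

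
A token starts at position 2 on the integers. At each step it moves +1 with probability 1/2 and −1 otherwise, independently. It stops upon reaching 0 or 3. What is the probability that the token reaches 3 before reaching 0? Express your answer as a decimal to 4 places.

0.6667

With a fair step, P(i) = ½P(i−1) + ½P(i+1) with P(0)=0, P(3)=1 has the linear solution P(i) = i/3.
P(2) = 2/3 ≈ 0.6667.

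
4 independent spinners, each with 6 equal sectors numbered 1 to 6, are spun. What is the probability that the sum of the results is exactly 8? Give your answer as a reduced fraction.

There are 6^4 = 1296 equally likely outcomes.
The number of ordered 4-tuples from {1,…,6} summing to 8 is 35.
P(sum = 8) = 35/1296.

35/1296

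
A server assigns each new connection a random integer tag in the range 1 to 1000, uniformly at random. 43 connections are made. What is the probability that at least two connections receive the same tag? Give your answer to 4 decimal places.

It's easier to compute the probability that all 43 are distinct.
P(all distinct) = 1000/1000 · 999/1000 · ··· · 958/1000 ≈ 0.4001.
So the probability of at least one match is 1 − 0.4001 = 0.5999.

0.5999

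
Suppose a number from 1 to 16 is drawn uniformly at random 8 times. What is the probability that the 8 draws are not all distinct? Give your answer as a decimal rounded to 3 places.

P(all 8 different) = 16/16 · 15/16 · ··· · 9/16 ≈ 0.121.
P(at least two equal) = 1 − 0.121 = 0.879.

0.879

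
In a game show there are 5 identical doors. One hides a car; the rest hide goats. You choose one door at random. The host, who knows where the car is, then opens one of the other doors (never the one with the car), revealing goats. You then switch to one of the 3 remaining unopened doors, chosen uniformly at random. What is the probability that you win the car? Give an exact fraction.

4/15

Your original door holds the car with probability 1/5, so the other 4 collectively hold it with probability 4/5.
The host can always find an empty door to open, so this doesn't change that 4/5; it is now spread over the 3 remaining unopened doors.
P(win by switching) = (4/5) · (1/3) = 4/15.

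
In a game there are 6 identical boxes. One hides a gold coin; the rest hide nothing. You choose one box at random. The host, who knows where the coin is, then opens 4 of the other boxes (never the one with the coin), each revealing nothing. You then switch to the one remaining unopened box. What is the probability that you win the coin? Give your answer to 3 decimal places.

0.833

Your original box holds the coin with probability 1/6, so the other 5 collectively hold it with probability 5/6.
The host can always find 4 empty boxes to open, so the reveals don't change that 5/6; it is now spread over the 1 remaining unopened box.
P(win by switching) = (5/6) · (1/1) = 5/6 ≈ 0.833.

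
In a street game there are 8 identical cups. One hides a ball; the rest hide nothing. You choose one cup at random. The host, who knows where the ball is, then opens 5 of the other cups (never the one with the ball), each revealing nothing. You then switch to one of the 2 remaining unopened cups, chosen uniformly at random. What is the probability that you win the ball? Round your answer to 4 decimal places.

Your original cup holds the ball with probability 1/8, so the other 7 collectively hold it with probability 7/8.
The host can always find 5 empty cups to open, so the reveals don't change that 7/8; it is now spread over the 2 remaining unopened cups.
P(win by switching) = (7/8) · (1/2) = 7/16 ≈ 0.4375.

0.4375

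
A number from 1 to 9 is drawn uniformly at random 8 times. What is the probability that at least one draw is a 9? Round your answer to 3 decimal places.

P(no draw is a 9) = (8/9)^8 ≈ 0.390.
P(at least one) = 1 − 0.390 = 0.610.

0.610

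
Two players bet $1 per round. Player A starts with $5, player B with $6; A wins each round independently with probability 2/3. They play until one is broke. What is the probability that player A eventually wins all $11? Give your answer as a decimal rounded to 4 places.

0.9692

Let r = q/p = (1/3)/(2/3) = 1/2. The recurrence P(i) = p·P(i+1) + q·P(i−1) with P(0)=0, P(11)=1 gives P(i) = (1 − r^i)/(1 − r^11).
P(5) = (1 − (1/2)^5) / (1 − (1/2)^11) = 1984/2047 ≈ 0.9692.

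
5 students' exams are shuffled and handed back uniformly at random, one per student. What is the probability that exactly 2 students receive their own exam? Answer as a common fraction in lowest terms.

1/6

Choose which 2 of the 5 are fixed: C(5,2) = 10 ways.
The remaining 3 must have no fixed point: D(3) = 2.
P = 10·2/120 = 1/6.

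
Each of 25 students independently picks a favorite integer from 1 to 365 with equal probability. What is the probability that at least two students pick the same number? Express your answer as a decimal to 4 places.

It's easier to compute the probability that all 25 are distinct.
P(all distinct) = 365/365 · 364/365 · ··· · 341/365 ≈ 0.4313.
So the probability of at least one match is 1 − 0.4313 = 0.5687.

0.5687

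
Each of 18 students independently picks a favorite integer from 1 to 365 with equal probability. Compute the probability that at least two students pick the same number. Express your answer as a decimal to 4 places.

It's easier to compute the probability that all 18 are distinct.
P(all distinct) = 365/365 · 364/365 · ··· · 348/365 ≈ 0.6531.
So the probability of at least one match is 1 − 0.6531 = 0.3469.

0.3469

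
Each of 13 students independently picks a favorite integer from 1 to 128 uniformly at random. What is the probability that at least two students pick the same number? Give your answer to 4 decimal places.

It's easier to compute the probability that all 13 are distinct.
P(all distinct) = 128/128 · 127/128 · ··· · 116/128 ≈ 0.5325.
So the probability of at least one match is 1 − 0.5325 = 0.4675.

0.4675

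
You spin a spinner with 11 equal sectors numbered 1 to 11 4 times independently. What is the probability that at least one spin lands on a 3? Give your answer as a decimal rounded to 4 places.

0.3170

P(no spin lands on a 3) = (10/11)^4 ≈ 0.6830.
P(at least one) = 1 − 0.6830 = 0.3170.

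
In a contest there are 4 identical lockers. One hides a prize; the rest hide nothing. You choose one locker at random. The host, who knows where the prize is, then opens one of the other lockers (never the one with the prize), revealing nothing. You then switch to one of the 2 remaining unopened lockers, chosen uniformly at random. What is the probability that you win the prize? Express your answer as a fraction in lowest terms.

Your original locker holds the prize with probability 1/4, so the other 3 collectively hold it with probability 3/4.
The host can always find an empty locker to open, so this doesn't change that 3/4; it is now spread over the 2 remaining unopened lockers.
P(win by switching) = (3/4) · (1/2) = 3/8.

3/8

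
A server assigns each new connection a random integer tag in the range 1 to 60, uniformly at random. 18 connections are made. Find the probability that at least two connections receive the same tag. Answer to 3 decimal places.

0.942

It's easier to compute the probability that all 18 are distinct.
P(all distinct) = 60/60 · 59/60 · ··· · 43/60 ≈ 0.058.
So the probability of at least one match is 1 − 0.058 = 0.942.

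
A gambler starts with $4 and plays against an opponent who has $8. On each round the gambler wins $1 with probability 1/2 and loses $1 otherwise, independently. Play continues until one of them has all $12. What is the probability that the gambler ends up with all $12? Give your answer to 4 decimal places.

With a fair step, P(i) = ½P(i−1) + ½P(i+1) with P(0)=0, P(12)=1 has the linear solution P(i) = i/12.
P(4) = 4/12 = 1/3 ≈ 0.3333.

0.3333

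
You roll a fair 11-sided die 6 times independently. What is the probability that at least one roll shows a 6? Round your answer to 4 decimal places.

P(no roll shows a 6) = (10/11)^6 ≈ 0.5645.
P(at least one) = 1 − 0.5645 = 0.4355.

0.4355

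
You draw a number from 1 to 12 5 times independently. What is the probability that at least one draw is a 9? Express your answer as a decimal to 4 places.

0.3528

P(no draw is a 9) = (11/12)^5 ≈ 0.6472.
P(at least one) = 1 − 0.6472 = 0.3528.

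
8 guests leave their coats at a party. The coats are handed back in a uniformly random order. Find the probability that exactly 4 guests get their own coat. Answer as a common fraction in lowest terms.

Choose which 4 of the 8 are fixed: C(8,4) = 70 ways.
The remaining 4 must have no fixed point: D(4) = 9.
P = 70·9/40320 = 1/64.

1/64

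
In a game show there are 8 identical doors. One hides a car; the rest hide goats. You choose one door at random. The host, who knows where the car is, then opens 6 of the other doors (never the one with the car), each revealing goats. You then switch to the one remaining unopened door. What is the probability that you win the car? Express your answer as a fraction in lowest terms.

7/8

Your original door holds the car with probability 1/8, so the other 7 collectively hold it with probability 7/8.
The host can always find 6 empty doors to open, so the reveals don't change that 7/8; it is now spread over the 1 remaining unopened door.
P(win by switching) = (7/8) · (1/1) = 7/8.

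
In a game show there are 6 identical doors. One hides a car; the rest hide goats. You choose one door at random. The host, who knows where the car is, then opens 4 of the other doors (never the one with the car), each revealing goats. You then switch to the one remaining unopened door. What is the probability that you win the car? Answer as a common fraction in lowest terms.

Your original door holds the car with probability 1/6, so the other 5 collectively hold it with probability 5/6.
The host can always find 4 empty doors to open, so the reveals don't change that 5/6; it is now spread over the 1 remaining unopened door.
P(win by switching) = (5/6) · (1/1) = 5/6.

5/6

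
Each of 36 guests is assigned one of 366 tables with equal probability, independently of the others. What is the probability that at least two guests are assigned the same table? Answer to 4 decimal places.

0.8313

It's easier to compute the probability that all 36 are distinct.
P(all distinct) = 366/366 · 365/366 · ··· · 331/366 ≈ 0.1687.
So the probability of at least one match is 1 − 0.1687 = 0.8313.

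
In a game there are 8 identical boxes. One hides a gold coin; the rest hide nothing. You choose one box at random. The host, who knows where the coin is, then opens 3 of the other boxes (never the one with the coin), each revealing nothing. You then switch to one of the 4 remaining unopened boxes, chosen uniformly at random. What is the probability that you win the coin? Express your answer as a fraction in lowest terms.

Your original box holds the coin with probability 1/8, so the other 7 collectively hold it with probability 7/8.
The host can always find 3 empty boxes to open, so the reveals don't change that 7/8; it is now spread over the 4 remaining unopened boxes.
P(win by switching) = (7/8) · (1/4) = 7/32.

7/32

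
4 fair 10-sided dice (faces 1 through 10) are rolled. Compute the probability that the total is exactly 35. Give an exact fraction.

There are 10^4 = 10000 equally likely outcomes.
The number of ordered 4-tuples from {1,…,10} summing to 35 is 56.
P(sum = 35) = 56/10000 = 7/1250.

7/1250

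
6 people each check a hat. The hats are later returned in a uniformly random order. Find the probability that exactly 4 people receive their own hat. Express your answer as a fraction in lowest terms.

1/48

Choose which 4 of the 6 are fixed: C(6,4) = 15 ways.
The remaining 2 must have no fixed point: D(2) = 1.
P = 15·1/720 = 1/48.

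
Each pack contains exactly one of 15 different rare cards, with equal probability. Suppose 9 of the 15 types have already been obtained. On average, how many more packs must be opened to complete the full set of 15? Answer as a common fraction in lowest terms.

Starting from 9 distinct types, each trial gives a new one with probability (15−i)/15 when i types are held, so the wait for the next new type is 15/(15−i).
E = 15/6 + 15/5 + 15/4 + 15/3 + 15/2 + 15/1 = 147/4.

147/4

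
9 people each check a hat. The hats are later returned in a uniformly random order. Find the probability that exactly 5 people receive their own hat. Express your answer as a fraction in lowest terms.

Choose which 5 of the 9 are fixed: C(9,5) = 126 ways.
The remaining 4 must have no fixed point: D(4) = 9.
P = 126·9/362880 = 1/320.

1/320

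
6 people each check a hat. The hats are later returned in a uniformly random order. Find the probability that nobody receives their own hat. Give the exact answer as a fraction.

This is the derangement probability: permutations of 6 with no fixed point.
D(6) = 6! · (1 − 1/1! + 1/2! − ··· + (−1)^6/6!) = 265.
P = 265/720 = 53/144.

53/144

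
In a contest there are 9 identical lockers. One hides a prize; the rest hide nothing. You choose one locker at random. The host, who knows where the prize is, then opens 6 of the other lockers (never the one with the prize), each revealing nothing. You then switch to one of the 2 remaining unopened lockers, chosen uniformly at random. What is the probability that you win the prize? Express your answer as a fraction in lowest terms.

Your original locker holds the prize with probability 1/9, so the other 8 collectively hold it with probability 8/9.
The host can always find 6 empty lockers to open, so the reveals don't change that 8/9; it is now spread over the 2 remaining unopened lockers.
P(win by switching) = (8/9) · (1/2) = 4/9.

4/9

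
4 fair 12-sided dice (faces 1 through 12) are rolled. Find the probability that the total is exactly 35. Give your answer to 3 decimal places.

There are 12^4 = 20736 equally likely outcomes.
The number of ordered 4-tuples from {1,…,12} summing to 35 is 544.
P(sum = 35) = 544/20736 = 17/648 ≈ 0.026.

0.026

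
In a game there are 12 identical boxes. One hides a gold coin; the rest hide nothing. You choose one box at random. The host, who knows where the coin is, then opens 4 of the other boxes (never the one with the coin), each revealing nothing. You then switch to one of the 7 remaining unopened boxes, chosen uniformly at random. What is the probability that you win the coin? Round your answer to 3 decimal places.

0.131

Your original box holds the coin with probability 1/12, so the other 11 collectively hold it with probability 11/12.
The host can always find 4 empty boxes to open, so the reveals don't change that 11/12; it is now spread over the 7 remaining unopened boxes.
P(win by switching) = (11/12) · (1/7) = 11/84 ≈ 0.131.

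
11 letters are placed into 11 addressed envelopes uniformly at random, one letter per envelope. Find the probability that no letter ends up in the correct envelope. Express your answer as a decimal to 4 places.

0.3679

This is the derangement probability: permutations of 11 with no fixed point.
D(11) = 11! · (1 − 1/1! + 1/2! − ··· + (−1)^11/11!) = 14684570.
P = 14684570/39916800 = 1468457/3991680 ≈ 0.3679.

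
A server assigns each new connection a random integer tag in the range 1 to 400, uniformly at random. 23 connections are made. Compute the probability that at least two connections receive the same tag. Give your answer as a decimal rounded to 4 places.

It's easier to compute the probability that all 23 are distinct.
P(all distinct) = 400/400 · 399/400 · ··· · 378/400 ≈ 0.5248.
So the probability of at least one match is 1 − 0.5248 = 0.4752.

0.4752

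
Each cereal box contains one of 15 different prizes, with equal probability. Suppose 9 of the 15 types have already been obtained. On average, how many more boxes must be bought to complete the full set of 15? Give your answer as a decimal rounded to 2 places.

36.75

Starting from 9 distinct types, each trial gives a new one with probability (15−i)/15 when i types are held, so the wait for the next new type is 15/(15−i).
E = 15/6 + 15/5 + 15/4 + 15/3 + 15/2 + 15/1 = 147/4 ≈ 36.75.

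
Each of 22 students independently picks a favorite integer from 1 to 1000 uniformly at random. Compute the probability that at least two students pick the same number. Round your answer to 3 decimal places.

0.208

It's easier to compute the probability that all 22 are distinct.
P(all distinct) = 1000/1000 · 999/1000 · ··· · 979/1000 ≈ 0.792.
So the probability of at least one match is 1 − 0.792 = 0.208.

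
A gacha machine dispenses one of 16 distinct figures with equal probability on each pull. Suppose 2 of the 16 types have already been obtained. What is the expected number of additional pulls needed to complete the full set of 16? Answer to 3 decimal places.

52.025

Starting from 2 distinct types, each trial gives a new one with probability (16−i)/16 when i types are held, so the wait for the next new type is 16/(16−i).
E = 16/14 + 16/13 + 16/12 + 16/11 + 16/10 + 16/9 + 16/8 + 16/7 + 16/6 + 16/5 + 16/4 + 16/3 + 16/2 + 16/1 = 2343466/45045 ≈ 52.025.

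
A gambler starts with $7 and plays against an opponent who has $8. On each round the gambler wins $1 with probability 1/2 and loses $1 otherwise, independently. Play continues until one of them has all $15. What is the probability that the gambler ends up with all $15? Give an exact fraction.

7/15

With a fair step, P(i) = ½P(i−1) + ½P(i+1) with P(0)=0, P(15)=1 has the linear solution P(i) = i/15.
P(7) = 7/15.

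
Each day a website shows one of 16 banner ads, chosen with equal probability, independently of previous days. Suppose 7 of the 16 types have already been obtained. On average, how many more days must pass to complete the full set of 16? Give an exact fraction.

14258/315

Starting from 7 distinct types, each trial gives a new one with probability (16−i)/16 when i types are held, so the wait for the next new type is 16/(16−i).
E = 16/9 + 16/8 + 16/7 + 16/6 + 16/5 + 16/4 + 16/3 + 16/2 + 16/1 = 14258/315.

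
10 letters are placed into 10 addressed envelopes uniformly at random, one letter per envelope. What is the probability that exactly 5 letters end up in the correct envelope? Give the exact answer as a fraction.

11/3600

Choose which 5 of the 10 are fixed: C(10,5) = 252 ways.
The remaining 5 must have no fixed point: D(5) = 44.
P = 252·44/3628800 = 11/3600.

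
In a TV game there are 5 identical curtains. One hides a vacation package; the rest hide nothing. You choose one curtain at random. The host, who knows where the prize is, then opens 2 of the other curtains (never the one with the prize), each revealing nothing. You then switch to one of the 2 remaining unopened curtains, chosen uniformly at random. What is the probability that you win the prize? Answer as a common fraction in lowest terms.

Your original curtain holds the prize with probability 1/5, so the other 4 collectively hold it with probability 4/5.
The host can always find 2 empty curtains to open, so the reveals don't change that 4/5; it is now spread over the 2 remaining unopened curtains.
P(win by switching) = (4/5) · (1/2) = 2/5.

2/5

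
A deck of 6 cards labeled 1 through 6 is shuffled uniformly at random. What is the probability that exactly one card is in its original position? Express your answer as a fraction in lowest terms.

11/30

Choose which one is fixed: C(6,1) = 6 ways.
The remaining 5 must have no fixed point: D(5) = 44.
P = 6·44/720 = 11/30.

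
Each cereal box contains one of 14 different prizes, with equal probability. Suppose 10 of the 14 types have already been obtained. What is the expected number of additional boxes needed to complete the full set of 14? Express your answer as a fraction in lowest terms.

Starting from 10 distinct types, each trial gives a new one with probability (14−i)/14 when i types are held, so the wait for the next new type is 14/(14−i).
E = 14/4 + 14/3 + 14/2 + 14/1 = 175/6.

175/6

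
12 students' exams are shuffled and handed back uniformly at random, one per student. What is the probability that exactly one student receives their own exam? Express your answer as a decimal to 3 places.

0.368

Choose which one is fixed: C(12,1) = 12 ways.
The remaining 11 must have no fixed point: D(11) = 14684570.
P = 12·14684570/479001600 = 1468457/3991680 ≈ 0.368.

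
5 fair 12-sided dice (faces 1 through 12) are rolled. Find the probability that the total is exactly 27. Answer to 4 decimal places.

0.0400

There are 12^5 = 248832 equally likely outcomes.
The number of ordered 5-tuples from {1,…,12} summing to 27 is 9945.
P(sum = 27) = 9945/248832 = 1105/27648 ≈ 0.0400.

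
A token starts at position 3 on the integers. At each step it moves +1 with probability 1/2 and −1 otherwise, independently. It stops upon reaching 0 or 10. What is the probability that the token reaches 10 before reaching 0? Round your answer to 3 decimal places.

0.300

With a fair step, P(i) = ½P(i−1) + ½P(i+1) with P(0)=0, P(10)=1 has the linear solution P(i) = i/10.
P(3) = 3/10 ≈ 0.300.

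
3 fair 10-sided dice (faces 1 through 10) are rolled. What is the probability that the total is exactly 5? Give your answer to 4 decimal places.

There are 10^3 = 1000 equally likely outcomes.
The number of ordered 3-tuples from {1,…,10} summing to 5 is 6.
P(sum = 5) = 6/1000 = 3/500 ≈ 0.0060.

0.0060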